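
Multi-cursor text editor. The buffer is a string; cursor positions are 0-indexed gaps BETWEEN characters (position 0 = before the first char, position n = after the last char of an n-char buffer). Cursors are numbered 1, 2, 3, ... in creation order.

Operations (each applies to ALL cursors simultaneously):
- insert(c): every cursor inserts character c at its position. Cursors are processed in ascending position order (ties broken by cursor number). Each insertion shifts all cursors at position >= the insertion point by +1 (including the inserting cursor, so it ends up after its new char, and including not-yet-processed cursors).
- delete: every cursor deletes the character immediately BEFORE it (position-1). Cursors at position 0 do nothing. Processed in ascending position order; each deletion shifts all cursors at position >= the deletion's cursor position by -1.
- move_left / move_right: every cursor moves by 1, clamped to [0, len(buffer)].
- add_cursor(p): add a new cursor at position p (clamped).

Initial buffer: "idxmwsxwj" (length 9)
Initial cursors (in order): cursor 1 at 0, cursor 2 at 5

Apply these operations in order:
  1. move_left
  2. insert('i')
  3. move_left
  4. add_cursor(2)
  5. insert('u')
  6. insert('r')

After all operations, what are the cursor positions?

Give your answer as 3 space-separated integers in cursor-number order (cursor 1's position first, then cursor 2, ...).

After op 1 (move_left): buffer="idxmwsxwj" (len 9), cursors c1@0 c2@4, authorship .........
After op 2 (insert('i')): buffer="iidxmiwsxwj" (len 11), cursors c1@1 c2@6, authorship 1....2.....
After op 3 (move_left): buffer="iidxmiwsxwj" (len 11), cursors c1@0 c2@5, authorship 1....2.....
After op 4 (add_cursor(2)): buffer="iidxmiwsxwj" (len 11), cursors c1@0 c3@2 c2@5, authorship 1....2.....
After op 5 (insert('u')): buffer="uiiudxmuiwsxwj" (len 14), cursors c1@1 c3@4 c2@8, authorship 11.3...22.....
After op 6 (insert('r')): buffer="uriiurdxmuriwsxwj" (len 17), cursors c1@2 c3@6 c2@11, authorship 111.33...222.....

Answer: 2 11 6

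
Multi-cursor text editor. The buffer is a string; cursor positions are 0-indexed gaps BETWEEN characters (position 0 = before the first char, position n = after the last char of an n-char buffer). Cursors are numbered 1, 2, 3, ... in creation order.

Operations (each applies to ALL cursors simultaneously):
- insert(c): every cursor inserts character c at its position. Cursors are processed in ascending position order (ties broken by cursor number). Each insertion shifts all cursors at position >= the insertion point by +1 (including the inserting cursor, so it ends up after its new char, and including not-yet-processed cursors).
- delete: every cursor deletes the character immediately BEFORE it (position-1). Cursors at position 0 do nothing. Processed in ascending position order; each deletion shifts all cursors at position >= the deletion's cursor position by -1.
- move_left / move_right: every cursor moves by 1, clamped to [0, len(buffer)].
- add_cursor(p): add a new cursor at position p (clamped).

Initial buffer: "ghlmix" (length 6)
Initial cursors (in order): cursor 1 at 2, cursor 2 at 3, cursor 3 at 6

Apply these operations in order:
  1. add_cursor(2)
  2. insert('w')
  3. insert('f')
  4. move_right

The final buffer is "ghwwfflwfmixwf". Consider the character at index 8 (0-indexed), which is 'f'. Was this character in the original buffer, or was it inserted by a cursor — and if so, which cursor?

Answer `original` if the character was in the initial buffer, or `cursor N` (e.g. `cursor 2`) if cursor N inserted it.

Answer: cursor 2

Derivation:
After op 1 (add_cursor(2)): buffer="ghlmix" (len 6), cursors c1@2 c4@2 c2@3 c3@6, authorship ......
After op 2 (insert('w')): buffer="ghwwlwmixw" (len 10), cursors c1@4 c4@4 c2@6 c3@10, authorship ..14.2...3
After op 3 (insert('f')): buffer="ghwwfflwfmixwf" (len 14), cursors c1@6 c4@6 c2@9 c3@14, authorship ..1414.22...33
After op 4 (move_right): buffer="ghwwfflwfmixwf" (len 14), cursors c1@7 c4@7 c2@10 c3@14, authorship ..1414.22...33
Authorship (.=original, N=cursor N): . . 1 4 1 4 . 2 2 . . . 3 3
Index 8: author = 2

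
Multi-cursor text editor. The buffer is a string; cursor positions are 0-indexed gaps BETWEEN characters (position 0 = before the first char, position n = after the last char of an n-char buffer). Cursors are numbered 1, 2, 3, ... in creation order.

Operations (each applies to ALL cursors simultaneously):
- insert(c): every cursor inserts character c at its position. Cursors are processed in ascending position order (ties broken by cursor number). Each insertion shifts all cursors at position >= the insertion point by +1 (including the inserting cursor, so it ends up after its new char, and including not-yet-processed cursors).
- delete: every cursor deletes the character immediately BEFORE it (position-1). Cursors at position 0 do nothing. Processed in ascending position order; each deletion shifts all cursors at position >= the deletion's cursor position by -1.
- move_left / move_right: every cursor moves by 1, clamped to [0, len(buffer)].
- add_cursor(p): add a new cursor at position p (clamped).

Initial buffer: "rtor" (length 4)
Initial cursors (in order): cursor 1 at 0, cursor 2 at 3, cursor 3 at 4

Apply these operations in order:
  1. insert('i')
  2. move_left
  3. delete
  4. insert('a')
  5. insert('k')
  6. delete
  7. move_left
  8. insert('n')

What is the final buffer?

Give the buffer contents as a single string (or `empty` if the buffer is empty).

Answer: nairtnainai

Derivation:
After op 1 (insert('i')): buffer="irtoiri" (len 7), cursors c1@1 c2@5 c3@7, authorship 1...2.3
After op 2 (move_left): buffer="irtoiri" (len 7), cursors c1@0 c2@4 c3@6, authorship 1...2.3
After op 3 (delete): buffer="irtii" (len 5), cursors c1@0 c2@3 c3@4, authorship 1..23
After op 4 (insert('a')): buffer="airtaiai" (len 8), cursors c1@1 c2@5 c3@7, authorship 11..2233
After op 5 (insert('k')): buffer="akirtakiaki" (len 11), cursors c1@2 c2@7 c3@10, authorship 111..222333
After op 6 (delete): buffer="airtaiai" (len 8), cursors c1@1 c2@5 c3@7, authorship 11..2233
After op 7 (move_left): buffer="airtaiai" (len 8), cursors c1@0 c2@4 c3@6, authorship 11..2233
After op 8 (insert('n')): buffer="nairtnainai" (len 11), cursors c1@1 c2@6 c3@9, authorship 111..222333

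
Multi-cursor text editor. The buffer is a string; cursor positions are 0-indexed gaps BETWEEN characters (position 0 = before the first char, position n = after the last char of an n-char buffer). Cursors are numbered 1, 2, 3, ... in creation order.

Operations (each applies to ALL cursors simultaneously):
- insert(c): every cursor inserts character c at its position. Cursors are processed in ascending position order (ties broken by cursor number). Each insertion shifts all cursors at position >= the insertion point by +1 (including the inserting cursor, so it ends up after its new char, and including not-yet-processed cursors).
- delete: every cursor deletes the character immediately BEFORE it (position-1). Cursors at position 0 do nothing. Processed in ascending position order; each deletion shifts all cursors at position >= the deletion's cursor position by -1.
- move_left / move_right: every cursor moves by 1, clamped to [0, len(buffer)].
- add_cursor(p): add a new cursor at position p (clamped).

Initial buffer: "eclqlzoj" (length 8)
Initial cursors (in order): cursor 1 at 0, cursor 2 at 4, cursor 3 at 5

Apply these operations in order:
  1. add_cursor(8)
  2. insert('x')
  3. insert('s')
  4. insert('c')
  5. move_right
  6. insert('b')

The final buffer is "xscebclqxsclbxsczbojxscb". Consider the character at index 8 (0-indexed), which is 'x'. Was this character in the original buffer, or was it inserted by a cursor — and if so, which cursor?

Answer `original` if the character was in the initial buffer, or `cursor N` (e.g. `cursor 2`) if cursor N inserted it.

Answer: cursor 2

Derivation:
After op 1 (add_cursor(8)): buffer="eclqlzoj" (len 8), cursors c1@0 c2@4 c3@5 c4@8, authorship ........
After op 2 (insert('x')): buffer="xeclqxlxzojx" (len 12), cursors c1@1 c2@6 c3@8 c4@12, authorship 1....2.3...4
After op 3 (insert('s')): buffer="xseclqxslxszojxs" (len 16), cursors c1@2 c2@8 c3@11 c4@16, authorship 11....22.33...44
After op 4 (insert('c')): buffer="xsceclqxsclxsczojxsc" (len 20), cursors c1@3 c2@10 c3@14 c4@20, authorship 111....222.333...444
After op 5 (move_right): buffer="xsceclqxsclxsczojxsc" (len 20), cursors c1@4 c2@11 c3@15 c4@20, authorship 111....222.333...444
After op 6 (insert('b')): buffer="xscebclqxsclbxsczbojxscb" (len 24), cursors c1@5 c2@13 c3@18 c4@24, authorship 111.1...222.2333.3..4444
Authorship (.=original, N=cursor N): 1 1 1 . 1 . . . 2 2 2 . 2 3 3 3 . 3 . . 4 4 4 4
Index 8: author = 2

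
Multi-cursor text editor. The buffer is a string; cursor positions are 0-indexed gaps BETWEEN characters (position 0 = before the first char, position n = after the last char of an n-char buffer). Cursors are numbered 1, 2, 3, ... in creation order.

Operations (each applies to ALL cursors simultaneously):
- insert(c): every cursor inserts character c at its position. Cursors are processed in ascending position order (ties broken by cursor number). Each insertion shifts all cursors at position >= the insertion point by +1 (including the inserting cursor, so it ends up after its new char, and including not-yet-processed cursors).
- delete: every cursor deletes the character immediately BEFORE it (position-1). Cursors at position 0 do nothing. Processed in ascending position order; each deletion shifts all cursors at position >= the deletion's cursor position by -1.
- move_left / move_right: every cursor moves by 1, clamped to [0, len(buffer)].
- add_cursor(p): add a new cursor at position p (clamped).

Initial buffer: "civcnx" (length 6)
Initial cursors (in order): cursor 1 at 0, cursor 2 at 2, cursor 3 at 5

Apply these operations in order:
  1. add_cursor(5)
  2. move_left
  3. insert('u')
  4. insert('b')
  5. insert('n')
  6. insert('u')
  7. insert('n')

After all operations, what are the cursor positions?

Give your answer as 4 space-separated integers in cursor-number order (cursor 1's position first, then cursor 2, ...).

After op 1 (add_cursor(5)): buffer="civcnx" (len 6), cursors c1@0 c2@2 c3@5 c4@5, authorship ......
After op 2 (move_left): buffer="civcnx" (len 6), cursors c1@0 c2@1 c3@4 c4@4, authorship ......
After op 3 (insert('u')): buffer="ucuivcuunx" (len 10), cursors c1@1 c2@3 c3@8 c4@8, authorship 1.2...34..
After op 4 (insert('b')): buffer="ubcubivcuubbnx" (len 14), cursors c1@2 c2@5 c3@12 c4@12, authorship 11.22...3434..
After op 5 (insert('n')): buffer="ubncubnivcuubbnnnx" (len 18), cursors c1@3 c2@7 c3@16 c4@16, authorship 111.222...343434..
After op 6 (insert('u')): buffer="ubnucubnuivcuubbnnuunx" (len 22), cursors c1@4 c2@9 c3@20 c4@20, authorship 1111.2222...34343434..
After op 7 (insert('n')): buffer="ubnuncubnunivcuubbnnuunnnx" (len 26), cursors c1@5 c2@11 c3@24 c4@24, authorship 11111.22222...3434343434..

Answer: 5 11 24 24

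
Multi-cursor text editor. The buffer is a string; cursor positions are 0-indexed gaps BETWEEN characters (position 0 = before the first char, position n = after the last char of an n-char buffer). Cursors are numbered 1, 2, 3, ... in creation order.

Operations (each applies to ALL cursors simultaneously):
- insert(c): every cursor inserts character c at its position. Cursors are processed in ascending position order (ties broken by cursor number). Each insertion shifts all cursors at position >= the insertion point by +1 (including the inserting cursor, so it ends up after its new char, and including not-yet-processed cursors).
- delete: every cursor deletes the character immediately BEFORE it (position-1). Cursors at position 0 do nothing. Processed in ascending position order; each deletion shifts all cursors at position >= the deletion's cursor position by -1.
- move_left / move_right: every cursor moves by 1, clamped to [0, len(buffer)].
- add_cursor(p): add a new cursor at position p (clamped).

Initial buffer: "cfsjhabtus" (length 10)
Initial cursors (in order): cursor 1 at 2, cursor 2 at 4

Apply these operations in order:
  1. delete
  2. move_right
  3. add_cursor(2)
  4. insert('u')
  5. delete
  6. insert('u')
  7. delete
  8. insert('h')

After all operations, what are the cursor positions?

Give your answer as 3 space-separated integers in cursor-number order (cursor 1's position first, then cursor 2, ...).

After op 1 (delete): buffer="cshabtus" (len 8), cursors c1@1 c2@2, authorship ........
After op 2 (move_right): buffer="cshabtus" (len 8), cursors c1@2 c2@3, authorship ........
After op 3 (add_cursor(2)): buffer="cshabtus" (len 8), cursors c1@2 c3@2 c2@3, authorship ........
After op 4 (insert('u')): buffer="csuuhuabtus" (len 11), cursors c1@4 c3@4 c2@6, authorship ..13.2.....
After op 5 (delete): buffer="cshabtus" (len 8), cursors c1@2 c3@2 c2@3, authorship ........
After op 6 (insert('u')): buffer="csuuhuabtus" (len 11), cursors c1@4 c3@4 c2@6, authorship ..13.2.....
After op 7 (delete): buffer="cshabtus" (len 8), cursors c1@2 c3@2 c2@3, authorship ........
After op 8 (insert('h')): buffer="cshhhhabtus" (len 11), cursors c1@4 c3@4 c2@6, authorship ..13.2.....

Answer: 4 6 4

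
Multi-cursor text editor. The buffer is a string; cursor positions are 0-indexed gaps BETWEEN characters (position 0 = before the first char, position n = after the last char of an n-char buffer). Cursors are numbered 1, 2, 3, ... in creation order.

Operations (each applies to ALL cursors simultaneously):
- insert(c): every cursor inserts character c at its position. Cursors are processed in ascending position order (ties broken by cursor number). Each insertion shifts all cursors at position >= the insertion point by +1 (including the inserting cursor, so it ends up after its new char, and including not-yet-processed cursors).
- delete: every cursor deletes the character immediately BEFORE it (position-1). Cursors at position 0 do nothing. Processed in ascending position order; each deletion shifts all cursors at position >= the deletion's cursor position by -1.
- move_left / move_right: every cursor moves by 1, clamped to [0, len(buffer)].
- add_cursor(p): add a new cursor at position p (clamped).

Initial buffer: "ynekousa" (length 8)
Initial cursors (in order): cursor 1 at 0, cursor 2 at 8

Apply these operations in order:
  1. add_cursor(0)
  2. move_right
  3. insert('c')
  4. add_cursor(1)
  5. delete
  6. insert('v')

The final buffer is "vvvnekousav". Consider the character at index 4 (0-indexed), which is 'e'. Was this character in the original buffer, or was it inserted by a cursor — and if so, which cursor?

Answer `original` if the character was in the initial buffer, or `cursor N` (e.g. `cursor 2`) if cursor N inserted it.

After op 1 (add_cursor(0)): buffer="ynekousa" (len 8), cursors c1@0 c3@0 c2@8, authorship ........
After op 2 (move_right): buffer="ynekousa" (len 8), cursors c1@1 c3@1 c2@8, authorship ........
After op 3 (insert('c')): buffer="yccnekousac" (len 11), cursors c1@3 c3@3 c2@11, authorship .13.......2
After op 4 (add_cursor(1)): buffer="yccnekousac" (len 11), cursors c4@1 c1@3 c3@3 c2@11, authorship .13.......2
After op 5 (delete): buffer="nekousa" (len 7), cursors c1@0 c3@0 c4@0 c2@7, authorship .......
After op 6 (insert('v')): buffer="vvvnekousav" (len 11), cursors c1@3 c3@3 c4@3 c2@11, authorship 134.......2
Authorship (.=original, N=cursor N): 1 3 4 . . . . . . . 2
Index 4: author = original

Answer: original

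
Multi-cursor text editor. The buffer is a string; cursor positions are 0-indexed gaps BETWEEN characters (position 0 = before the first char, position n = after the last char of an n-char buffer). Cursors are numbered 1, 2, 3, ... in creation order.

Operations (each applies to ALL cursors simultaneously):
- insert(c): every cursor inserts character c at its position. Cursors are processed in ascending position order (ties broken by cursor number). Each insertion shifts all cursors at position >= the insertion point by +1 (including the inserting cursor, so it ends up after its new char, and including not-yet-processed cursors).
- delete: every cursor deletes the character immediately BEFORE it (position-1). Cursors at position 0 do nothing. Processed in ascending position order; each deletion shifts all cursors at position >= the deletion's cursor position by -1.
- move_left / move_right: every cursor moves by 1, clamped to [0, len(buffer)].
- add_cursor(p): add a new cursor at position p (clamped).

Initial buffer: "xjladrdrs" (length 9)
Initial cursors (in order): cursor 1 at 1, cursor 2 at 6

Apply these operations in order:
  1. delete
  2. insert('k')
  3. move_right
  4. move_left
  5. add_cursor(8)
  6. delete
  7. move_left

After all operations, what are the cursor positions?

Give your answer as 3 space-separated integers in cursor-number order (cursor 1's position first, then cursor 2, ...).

Answer: 0 3 4

Derivation:
After op 1 (delete): buffer="jladdrs" (len 7), cursors c1@0 c2@4, authorship .......
After op 2 (insert('k')): buffer="kjladkdrs" (len 9), cursors c1@1 c2@6, authorship 1....2...
After op 3 (move_right): buffer="kjladkdrs" (len 9), cursors c1@2 c2@7, authorship 1....2...
After op 4 (move_left): buffer="kjladkdrs" (len 9), cursors c1@1 c2@6, authorship 1....2...
After op 5 (add_cursor(8)): buffer="kjladkdrs" (len 9), cursors c1@1 c2@6 c3@8, authorship 1....2...
After op 6 (delete): buffer="jladds" (len 6), cursors c1@0 c2@4 c3@5, authorship ......
After op 7 (move_left): buffer="jladds" (len 6), cursors c1@0 c2@3 c3@4, authorship ......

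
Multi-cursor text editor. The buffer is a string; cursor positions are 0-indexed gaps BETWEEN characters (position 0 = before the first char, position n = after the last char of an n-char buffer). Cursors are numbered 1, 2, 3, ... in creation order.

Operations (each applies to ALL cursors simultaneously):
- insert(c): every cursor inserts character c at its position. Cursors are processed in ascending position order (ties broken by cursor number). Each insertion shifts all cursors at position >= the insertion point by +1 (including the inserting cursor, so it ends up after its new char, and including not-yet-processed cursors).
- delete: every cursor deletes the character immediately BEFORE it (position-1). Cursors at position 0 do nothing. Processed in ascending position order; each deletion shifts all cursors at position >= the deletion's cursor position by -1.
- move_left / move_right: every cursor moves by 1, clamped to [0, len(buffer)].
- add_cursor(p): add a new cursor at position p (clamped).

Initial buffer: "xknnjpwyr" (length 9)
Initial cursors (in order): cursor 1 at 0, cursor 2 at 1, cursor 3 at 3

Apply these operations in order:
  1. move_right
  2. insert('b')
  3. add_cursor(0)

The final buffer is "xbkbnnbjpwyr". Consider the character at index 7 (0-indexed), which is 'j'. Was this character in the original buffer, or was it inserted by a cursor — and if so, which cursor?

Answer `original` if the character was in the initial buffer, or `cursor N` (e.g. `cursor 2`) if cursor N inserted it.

After op 1 (move_right): buffer="xknnjpwyr" (len 9), cursors c1@1 c2@2 c3@4, authorship .........
After op 2 (insert('b')): buffer="xbkbnnbjpwyr" (len 12), cursors c1@2 c2@4 c3@7, authorship .1.2..3.....
After op 3 (add_cursor(0)): buffer="xbkbnnbjpwyr" (len 12), cursors c4@0 c1@2 c2@4 c3@7, authorship .1.2..3.....
Authorship (.=original, N=cursor N): . 1 . 2 . . 3 . . . . .
Index 7: author = original

Answer: original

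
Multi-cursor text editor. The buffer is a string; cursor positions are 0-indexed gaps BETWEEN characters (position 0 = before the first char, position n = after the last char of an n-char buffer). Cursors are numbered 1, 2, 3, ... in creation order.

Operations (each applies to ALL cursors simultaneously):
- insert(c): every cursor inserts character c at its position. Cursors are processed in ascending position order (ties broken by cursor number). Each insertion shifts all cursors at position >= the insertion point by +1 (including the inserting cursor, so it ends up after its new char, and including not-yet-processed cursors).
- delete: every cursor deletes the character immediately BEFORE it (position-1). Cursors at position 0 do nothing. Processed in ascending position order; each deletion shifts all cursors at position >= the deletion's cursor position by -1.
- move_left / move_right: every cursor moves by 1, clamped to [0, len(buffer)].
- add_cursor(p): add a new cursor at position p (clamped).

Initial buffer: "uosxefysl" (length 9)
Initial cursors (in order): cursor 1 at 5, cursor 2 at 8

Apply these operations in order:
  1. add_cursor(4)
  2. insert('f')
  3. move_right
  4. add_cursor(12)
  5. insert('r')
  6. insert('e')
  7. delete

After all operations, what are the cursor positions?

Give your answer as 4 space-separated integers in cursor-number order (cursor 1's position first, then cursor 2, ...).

After op 1 (add_cursor(4)): buffer="uosxefysl" (len 9), cursors c3@4 c1@5 c2@8, authorship .........
After op 2 (insert('f')): buffer="uosxfeffysfl" (len 12), cursors c3@5 c1@7 c2@11, authorship ....3.1...2.
After op 3 (move_right): buffer="uosxfeffysfl" (len 12), cursors c3@6 c1@8 c2@12, authorship ....3.1...2.
After op 4 (add_cursor(12)): buffer="uosxfeffysfl" (len 12), cursors c3@6 c1@8 c2@12 c4@12, authorship ....3.1...2.
After op 5 (insert('r')): buffer="uosxferffrysflrr" (len 16), cursors c3@7 c1@10 c2@16 c4@16, authorship ....3.31.1..2.24
After op 6 (insert('e')): buffer="uosxfereffreysflrree" (len 20), cursors c3@8 c1@12 c2@20 c4@20, authorship ....3.331.11..2.2424
After op 7 (delete): buffer="uosxferffrysflrr" (len 16), cursors c3@7 c1@10 c2@16 c4@16, authorship ....3.31.1..2.24

Answer: 10 16 7 16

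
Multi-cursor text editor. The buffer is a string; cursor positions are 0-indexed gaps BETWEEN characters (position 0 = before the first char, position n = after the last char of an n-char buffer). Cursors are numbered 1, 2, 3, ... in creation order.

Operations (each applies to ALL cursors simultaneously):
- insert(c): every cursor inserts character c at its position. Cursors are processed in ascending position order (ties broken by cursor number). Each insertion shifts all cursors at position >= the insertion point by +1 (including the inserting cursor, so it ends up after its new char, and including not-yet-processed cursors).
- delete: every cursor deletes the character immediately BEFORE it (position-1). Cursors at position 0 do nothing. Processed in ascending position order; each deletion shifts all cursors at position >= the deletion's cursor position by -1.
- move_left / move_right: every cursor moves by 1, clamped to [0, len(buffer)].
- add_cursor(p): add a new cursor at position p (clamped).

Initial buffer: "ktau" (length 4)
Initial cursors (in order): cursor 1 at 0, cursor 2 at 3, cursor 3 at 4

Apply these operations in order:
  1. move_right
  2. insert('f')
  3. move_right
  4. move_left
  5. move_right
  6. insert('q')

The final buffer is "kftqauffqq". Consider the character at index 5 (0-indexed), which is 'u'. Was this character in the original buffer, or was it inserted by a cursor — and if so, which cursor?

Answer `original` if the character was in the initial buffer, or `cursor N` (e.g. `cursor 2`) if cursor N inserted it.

Answer: original

Derivation:
After op 1 (move_right): buffer="ktau" (len 4), cursors c1@1 c2@4 c3@4, authorship ....
After op 2 (insert('f')): buffer="kftauff" (len 7), cursors c1@2 c2@7 c3@7, authorship .1...23
After op 3 (move_right): buffer="kftauff" (len 7), cursors c1@3 c2@7 c3@7, authorship .1...23
After op 4 (move_left): buffer="kftauff" (len 7), cursors c1@2 c2@6 c3@6, authorship .1...23
After op 5 (move_right): buffer="kftauff" (len 7), cursors c1@3 c2@7 c3@7, authorship .1...23
After op 6 (insert('q')): buffer="kftqauffqq" (len 10), cursors c1@4 c2@10 c3@10, authorship .1.1..2323
Authorship (.=original, N=cursor N): . 1 . 1 . . 2 3 2 3
Index 5: author = original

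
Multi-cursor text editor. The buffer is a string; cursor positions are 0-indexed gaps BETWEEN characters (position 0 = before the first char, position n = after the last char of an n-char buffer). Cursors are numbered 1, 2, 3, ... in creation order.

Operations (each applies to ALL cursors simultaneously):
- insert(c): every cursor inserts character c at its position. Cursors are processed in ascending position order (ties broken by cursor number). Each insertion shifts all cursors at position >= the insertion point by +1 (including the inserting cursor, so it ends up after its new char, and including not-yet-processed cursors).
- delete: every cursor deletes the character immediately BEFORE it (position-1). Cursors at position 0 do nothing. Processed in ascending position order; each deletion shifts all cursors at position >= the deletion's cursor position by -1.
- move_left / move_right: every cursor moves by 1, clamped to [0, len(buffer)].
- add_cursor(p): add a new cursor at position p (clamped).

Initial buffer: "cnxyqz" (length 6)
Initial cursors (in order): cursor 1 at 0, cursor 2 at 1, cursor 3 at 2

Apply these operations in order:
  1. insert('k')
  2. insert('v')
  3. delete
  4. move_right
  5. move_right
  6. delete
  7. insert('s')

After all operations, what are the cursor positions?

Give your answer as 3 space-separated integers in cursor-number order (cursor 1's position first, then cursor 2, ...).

After op 1 (insert('k')): buffer="kcknkxyqz" (len 9), cursors c1@1 c2@3 c3@5, authorship 1.2.3....
After op 2 (insert('v')): buffer="kvckvnkvxyqz" (len 12), cursors c1@2 c2@5 c3@8, authorship 11.22.33....
After op 3 (delete): buffer="kcknkxyqz" (len 9), cursors c1@1 c2@3 c3@5, authorship 1.2.3....
After op 4 (move_right): buffer="kcknkxyqz" (len 9), cursors c1@2 c2@4 c3@6, authorship 1.2.3....
After op 5 (move_right): buffer="kcknkxyqz" (len 9), cursors c1@3 c2@5 c3@7, authorship 1.2.3....
After op 6 (delete): buffer="kcnxqz" (len 6), cursors c1@2 c2@3 c3@4, authorship 1.....
After op 7 (insert('s')): buffer="kcsnsxsqz" (len 9), cursors c1@3 c2@5 c3@7, authorship 1.1.2.3..

Answer: 3 5 7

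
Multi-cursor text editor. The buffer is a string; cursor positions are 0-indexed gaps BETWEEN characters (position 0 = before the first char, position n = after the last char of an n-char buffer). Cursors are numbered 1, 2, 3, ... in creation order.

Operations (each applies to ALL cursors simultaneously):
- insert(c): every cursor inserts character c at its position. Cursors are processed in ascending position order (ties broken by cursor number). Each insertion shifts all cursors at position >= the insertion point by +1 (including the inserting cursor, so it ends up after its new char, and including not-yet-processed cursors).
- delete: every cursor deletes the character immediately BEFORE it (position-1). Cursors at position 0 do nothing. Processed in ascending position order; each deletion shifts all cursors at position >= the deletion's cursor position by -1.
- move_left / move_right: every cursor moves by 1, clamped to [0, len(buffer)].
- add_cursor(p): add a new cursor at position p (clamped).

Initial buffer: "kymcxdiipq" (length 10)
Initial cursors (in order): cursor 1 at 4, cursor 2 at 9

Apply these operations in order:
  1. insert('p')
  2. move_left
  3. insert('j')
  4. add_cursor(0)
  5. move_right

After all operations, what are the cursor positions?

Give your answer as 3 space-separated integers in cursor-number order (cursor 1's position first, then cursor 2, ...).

After op 1 (insert('p')): buffer="kymcpxdiippq" (len 12), cursors c1@5 c2@11, authorship ....1.....2.
After op 2 (move_left): buffer="kymcpxdiippq" (len 12), cursors c1@4 c2@10, authorship ....1.....2.
After op 3 (insert('j')): buffer="kymcjpxdiipjpq" (len 14), cursors c1@5 c2@12, authorship ....11.....22.
After op 4 (add_cursor(0)): buffer="kymcjpxdiipjpq" (len 14), cursors c3@0 c1@5 c2@12, authorship ....11.....22.
After op 5 (move_right): buffer="kymcjpxdiipjpq" (len 14), cursors c3@1 c1@6 c2@13, authorship ....11.....22.

Answer: 6 13 1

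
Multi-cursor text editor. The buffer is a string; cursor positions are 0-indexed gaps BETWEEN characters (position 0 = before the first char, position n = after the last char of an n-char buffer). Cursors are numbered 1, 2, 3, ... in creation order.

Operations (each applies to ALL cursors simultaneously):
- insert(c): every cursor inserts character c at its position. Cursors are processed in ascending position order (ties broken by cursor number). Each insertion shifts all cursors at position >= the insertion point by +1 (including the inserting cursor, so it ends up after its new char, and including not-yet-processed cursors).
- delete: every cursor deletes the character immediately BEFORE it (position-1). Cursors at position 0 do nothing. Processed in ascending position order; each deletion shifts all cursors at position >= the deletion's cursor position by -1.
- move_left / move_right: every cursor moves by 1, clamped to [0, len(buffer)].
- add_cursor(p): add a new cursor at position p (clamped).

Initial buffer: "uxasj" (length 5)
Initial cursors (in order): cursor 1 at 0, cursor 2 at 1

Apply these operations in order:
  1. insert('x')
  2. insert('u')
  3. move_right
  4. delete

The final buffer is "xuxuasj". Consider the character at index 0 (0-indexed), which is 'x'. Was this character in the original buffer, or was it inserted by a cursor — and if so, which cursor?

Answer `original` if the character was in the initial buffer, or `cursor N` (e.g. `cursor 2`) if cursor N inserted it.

After op 1 (insert('x')): buffer="xuxxasj" (len 7), cursors c1@1 c2@3, authorship 1.2....
After op 2 (insert('u')): buffer="xuuxuxasj" (len 9), cursors c1@2 c2@5, authorship 11.22....
After op 3 (move_right): buffer="xuuxuxasj" (len 9), cursors c1@3 c2@6, authorship 11.22....
After op 4 (delete): buffer="xuxuasj" (len 7), cursors c1@2 c2@4, authorship 1122...
Authorship (.=original, N=cursor N): 1 1 2 2 . . .
Index 0: author = 1

Answer: cursor 1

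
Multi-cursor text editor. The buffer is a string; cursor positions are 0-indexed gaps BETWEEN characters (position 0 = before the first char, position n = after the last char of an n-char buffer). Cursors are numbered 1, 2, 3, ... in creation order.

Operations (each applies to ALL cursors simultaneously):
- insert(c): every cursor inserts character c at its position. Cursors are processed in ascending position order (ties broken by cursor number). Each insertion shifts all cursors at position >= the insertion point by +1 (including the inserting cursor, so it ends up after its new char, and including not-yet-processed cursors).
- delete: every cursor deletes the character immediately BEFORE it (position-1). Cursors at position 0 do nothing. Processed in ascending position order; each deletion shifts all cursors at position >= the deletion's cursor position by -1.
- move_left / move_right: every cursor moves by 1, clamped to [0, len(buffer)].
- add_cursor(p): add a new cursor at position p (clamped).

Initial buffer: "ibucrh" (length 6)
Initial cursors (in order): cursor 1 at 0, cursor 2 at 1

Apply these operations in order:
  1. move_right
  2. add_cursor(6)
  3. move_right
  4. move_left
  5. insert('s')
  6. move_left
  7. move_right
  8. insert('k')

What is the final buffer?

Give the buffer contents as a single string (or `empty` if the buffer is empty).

After op 1 (move_right): buffer="ibucrh" (len 6), cursors c1@1 c2@2, authorship ......
After op 2 (add_cursor(6)): buffer="ibucrh" (len 6), cursors c1@1 c2@2 c3@6, authorship ......
After op 3 (move_right): buffer="ibucrh" (len 6), cursors c1@2 c2@3 c3@6, authorship ......
After op 4 (move_left): buffer="ibucrh" (len 6), cursors c1@1 c2@2 c3@5, authorship ......
After op 5 (insert('s')): buffer="isbsucrsh" (len 9), cursors c1@2 c2@4 c3@8, authorship .1.2...3.
After op 6 (move_left): buffer="isbsucrsh" (len 9), cursors c1@1 c2@3 c3@7, authorship .1.2...3.
After op 7 (move_right): buffer="isbsucrsh" (len 9), cursors c1@2 c2@4 c3@8, authorship .1.2...3.
After op 8 (insert('k')): buffer="iskbskucrskh" (len 12), cursors c1@3 c2@6 c3@11, authorship .11.22...33.

Answer: iskbskucrskh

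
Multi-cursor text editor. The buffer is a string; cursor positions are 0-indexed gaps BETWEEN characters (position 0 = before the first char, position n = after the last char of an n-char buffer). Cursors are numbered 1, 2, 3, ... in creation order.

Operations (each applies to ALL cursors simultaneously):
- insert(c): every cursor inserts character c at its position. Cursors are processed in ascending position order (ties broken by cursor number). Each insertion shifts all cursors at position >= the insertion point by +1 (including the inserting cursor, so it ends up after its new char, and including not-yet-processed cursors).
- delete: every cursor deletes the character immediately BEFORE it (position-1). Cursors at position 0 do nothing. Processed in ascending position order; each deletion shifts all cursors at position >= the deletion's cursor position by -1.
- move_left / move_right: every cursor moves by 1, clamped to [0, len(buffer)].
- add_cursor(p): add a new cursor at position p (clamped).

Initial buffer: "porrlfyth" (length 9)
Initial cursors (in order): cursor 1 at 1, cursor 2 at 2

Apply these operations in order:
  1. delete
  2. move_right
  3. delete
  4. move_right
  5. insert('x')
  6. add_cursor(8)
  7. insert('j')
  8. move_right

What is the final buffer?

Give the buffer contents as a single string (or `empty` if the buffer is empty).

After op 1 (delete): buffer="rrlfyth" (len 7), cursors c1@0 c2@0, authorship .......
After op 2 (move_right): buffer="rrlfyth" (len 7), cursors c1@1 c2@1, authorship .......
After op 3 (delete): buffer="rlfyth" (len 6), cursors c1@0 c2@0, authorship ......
After op 4 (move_right): buffer="rlfyth" (len 6), cursors c1@1 c2@1, authorship ......
After op 5 (insert('x')): buffer="rxxlfyth" (len 8), cursors c1@3 c2@3, authorship .12.....
After op 6 (add_cursor(8)): buffer="rxxlfyth" (len 8), cursors c1@3 c2@3 c3@8, authorship .12.....
After op 7 (insert('j')): buffer="rxxjjlfythj" (len 11), cursors c1@5 c2@5 c3@11, authorship .1212.....3
After op 8 (move_right): buffer="rxxjjlfythj" (len 11), cursors c1@6 c2@6 c3@11, authorship .1212.....3

Answer: rxxjjlfythj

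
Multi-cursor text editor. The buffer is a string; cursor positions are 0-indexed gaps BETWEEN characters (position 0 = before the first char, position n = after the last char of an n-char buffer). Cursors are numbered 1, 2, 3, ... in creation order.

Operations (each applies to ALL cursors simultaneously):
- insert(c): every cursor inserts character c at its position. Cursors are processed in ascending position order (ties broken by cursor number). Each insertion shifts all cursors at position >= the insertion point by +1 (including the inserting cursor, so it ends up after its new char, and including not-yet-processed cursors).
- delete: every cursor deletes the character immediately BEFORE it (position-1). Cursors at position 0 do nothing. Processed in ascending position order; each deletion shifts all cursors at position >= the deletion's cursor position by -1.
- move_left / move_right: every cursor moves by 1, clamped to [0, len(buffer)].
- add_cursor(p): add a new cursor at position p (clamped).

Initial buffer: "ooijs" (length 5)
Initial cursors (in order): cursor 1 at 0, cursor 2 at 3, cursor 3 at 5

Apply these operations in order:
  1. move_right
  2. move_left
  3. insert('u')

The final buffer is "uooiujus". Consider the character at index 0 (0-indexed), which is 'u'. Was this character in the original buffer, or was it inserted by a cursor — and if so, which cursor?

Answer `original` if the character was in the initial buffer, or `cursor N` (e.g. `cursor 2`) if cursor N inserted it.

Answer: cursor 1

Derivation:
After op 1 (move_right): buffer="ooijs" (len 5), cursors c1@1 c2@4 c3@5, authorship .....
After op 2 (move_left): buffer="ooijs" (len 5), cursors c1@0 c2@3 c3@4, authorship .....
After op 3 (insert('u')): buffer="uooiujus" (len 8), cursors c1@1 c2@5 c3@7, authorship 1...2.3.
Authorship (.=original, N=cursor N): 1 . . . 2 . 3 .
Index 0: author = 1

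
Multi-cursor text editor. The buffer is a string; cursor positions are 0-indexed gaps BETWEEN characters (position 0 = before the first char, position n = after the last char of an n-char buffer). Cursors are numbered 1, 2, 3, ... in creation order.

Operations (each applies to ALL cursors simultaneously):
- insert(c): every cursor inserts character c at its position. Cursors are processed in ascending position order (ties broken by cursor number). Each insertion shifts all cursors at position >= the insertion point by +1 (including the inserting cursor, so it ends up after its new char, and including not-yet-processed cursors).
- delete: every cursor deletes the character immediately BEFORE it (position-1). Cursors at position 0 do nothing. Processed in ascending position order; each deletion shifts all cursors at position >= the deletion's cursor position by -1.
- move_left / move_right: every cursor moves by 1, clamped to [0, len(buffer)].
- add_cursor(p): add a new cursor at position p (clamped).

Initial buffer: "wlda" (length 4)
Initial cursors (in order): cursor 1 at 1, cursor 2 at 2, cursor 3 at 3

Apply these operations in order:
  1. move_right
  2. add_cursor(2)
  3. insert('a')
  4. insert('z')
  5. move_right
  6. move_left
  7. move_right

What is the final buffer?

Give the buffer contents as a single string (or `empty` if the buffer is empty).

After op 1 (move_right): buffer="wlda" (len 4), cursors c1@2 c2@3 c3@4, authorship ....
After op 2 (add_cursor(2)): buffer="wlda" (len 4), cursors c1@2 c4@2 c2@3 c3@4, authorship ....
After op 3 (insert('a')): buffer="wlaadaaa" (len 8), cursors c1@4 c4@4 c2@6 c3@8, authorship ..14.2.3
After op 4 (insert('z')): buffer="wlaazzdazaaz" (len 12), cursors c1@6 c4@6 c2@9 c3@12, authorship ..1414.22.33
After op 5 (move_right): buffer="wlaazzdazaaz" (len 12), cursors c1@7 c4@7 c2@10 c3@12, authorship ..1414.22.33
After op 6 (move_left): buffer="wlaazzdazaaz" (len 12), cursors c1@6 c4@6 c2@9 c3@11, authorship ..1414.22.33
After op 7 (move_right): buffer="wlaazzdazaaz" (len 12), cursors c1@7 c4@7 c2@10 c3@12, authorship ..1414.22.33

Answer: wlaazzdazaaz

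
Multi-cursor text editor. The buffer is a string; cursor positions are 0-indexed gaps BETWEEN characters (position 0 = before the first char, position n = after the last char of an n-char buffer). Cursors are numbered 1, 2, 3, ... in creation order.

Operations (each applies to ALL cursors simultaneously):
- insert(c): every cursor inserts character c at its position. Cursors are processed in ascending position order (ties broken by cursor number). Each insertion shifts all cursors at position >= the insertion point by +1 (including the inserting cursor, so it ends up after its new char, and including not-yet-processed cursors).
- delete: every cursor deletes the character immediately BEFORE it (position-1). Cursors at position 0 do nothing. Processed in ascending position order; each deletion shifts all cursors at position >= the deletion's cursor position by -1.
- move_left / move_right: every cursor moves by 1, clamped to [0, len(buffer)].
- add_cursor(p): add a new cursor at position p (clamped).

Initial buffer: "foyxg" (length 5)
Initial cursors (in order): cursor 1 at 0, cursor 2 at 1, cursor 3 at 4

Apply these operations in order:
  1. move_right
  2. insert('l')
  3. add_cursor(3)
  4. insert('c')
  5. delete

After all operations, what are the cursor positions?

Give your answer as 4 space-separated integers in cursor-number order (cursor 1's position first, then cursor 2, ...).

Answer: 2 4 8 3

Derivation:
After op 1 (move_right): buffer="foyxg" (len 5), cursors c1@1 c2@2 c3@5, authorship .....
After op 2 (insert('l')): buffer="flolyxgl" (len 8), cursors c1@2 c2@4 c3@8, authorship .1.2...3
After op 3 (add_cursor(3)): buffer="flolyxgl" (len 8), cursors c1@2 c4@3 c2@4 c3@8, authorship .1.2...3
After op 4 (insert('c')): buffer="flcoclcyxglc" (len 12), cursors c1@3 c4@5 c2@7 c3@12, authorship .11.422...33
After op 5 (delete): buffer="flolyxgl" (len 8), cursors c1@2 c4@3 c2@4 c3@8, authorship .1.2...3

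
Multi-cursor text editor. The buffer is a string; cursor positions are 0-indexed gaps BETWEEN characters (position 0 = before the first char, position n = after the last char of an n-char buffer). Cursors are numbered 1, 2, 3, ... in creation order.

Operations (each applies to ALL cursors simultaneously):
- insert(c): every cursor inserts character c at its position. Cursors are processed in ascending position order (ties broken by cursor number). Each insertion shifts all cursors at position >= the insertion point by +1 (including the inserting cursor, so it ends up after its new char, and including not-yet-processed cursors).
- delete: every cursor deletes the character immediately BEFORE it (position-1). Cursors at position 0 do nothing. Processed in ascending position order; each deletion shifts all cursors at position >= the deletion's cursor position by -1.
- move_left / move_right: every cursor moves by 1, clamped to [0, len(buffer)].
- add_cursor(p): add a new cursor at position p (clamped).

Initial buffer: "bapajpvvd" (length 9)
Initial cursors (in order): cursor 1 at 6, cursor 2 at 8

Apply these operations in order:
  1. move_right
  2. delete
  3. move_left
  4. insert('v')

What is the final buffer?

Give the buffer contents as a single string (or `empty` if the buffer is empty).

Answer: bapajvpvv

Derivation:
After op 1 (move_right): buffer="bapajpvvd" (len 9), cursors c1@7 c2@9, authorship .........
After op 2 (delete): buffer="bapajpv" (len 7), cursors c1@6 c2@7, authorship .......
After op 3 (move_left): buffer="bapajpv" (len 7), cursors c1@5 c2@6, authorship .......
After op 4 (insert('v')): buffer="bapajvpvv" (len 9), cursors c1@6 c2@8, authorship .....1.2.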